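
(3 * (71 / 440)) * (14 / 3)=497/220 = 2.26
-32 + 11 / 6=-181/6 = -30.17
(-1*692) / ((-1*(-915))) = -692/915 = -0.76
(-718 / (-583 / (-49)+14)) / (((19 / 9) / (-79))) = 2779378/2679 = 1037.47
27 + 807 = 834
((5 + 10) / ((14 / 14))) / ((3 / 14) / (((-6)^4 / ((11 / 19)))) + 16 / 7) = 1723680/262667 = 6.56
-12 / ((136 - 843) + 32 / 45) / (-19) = -540/603877 = 0.00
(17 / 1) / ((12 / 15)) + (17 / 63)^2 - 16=84505/15876 = 5.32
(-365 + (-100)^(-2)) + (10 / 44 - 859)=-134614989/110000 = -1223.77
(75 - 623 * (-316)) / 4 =196943/4 = 49235.75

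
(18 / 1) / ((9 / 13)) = 26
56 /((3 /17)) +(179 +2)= 1495/3 = 498.33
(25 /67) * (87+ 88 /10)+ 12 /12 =2462/67 = 36.75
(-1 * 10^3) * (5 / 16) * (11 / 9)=-381.94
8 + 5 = 13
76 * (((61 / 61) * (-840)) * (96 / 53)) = -6128640/53 = -115634.72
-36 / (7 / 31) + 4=-1088/7 = -155.43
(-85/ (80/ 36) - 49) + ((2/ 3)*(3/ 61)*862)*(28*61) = 192739/4 = 48184.75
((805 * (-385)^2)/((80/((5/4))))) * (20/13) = 596605625/208 = 2868296.27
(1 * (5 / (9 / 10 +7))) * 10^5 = 5000000/79 = 63291.14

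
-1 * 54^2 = -2916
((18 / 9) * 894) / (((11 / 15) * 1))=26820/11 = 2438.18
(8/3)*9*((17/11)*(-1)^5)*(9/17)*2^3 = -1728/11 = -157.09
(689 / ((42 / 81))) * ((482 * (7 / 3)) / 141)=498147/47 = 10598.87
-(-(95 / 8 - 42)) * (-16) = 482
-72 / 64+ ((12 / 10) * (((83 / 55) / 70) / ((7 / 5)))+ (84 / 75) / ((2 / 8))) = 363661/107800 = 3.37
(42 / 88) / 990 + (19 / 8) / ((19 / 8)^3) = 931807/5241720 = 0.18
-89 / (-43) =89/43 = 2.07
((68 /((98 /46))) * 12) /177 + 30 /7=18646/2891 = 6.45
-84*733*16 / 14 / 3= -23456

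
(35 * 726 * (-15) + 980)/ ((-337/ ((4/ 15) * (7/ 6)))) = 1064476/3033 = 350.96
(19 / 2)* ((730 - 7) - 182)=10279/2 = 5139.50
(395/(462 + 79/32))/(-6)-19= -853511/44589 = -19.14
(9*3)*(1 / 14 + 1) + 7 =503/14 = 35.93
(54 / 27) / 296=1/148 = 0.01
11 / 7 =1.57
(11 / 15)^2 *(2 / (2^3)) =121/900 = 0.13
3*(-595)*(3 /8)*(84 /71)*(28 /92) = -787185/3266 = -241.02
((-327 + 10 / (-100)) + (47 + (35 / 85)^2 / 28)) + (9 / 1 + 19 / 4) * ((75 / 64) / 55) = -103503977/369920 = -279.80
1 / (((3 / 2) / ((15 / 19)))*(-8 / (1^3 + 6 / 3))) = -15/76 = -0.20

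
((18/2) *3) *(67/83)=1809/83 = 21.80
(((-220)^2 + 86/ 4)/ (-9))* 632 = -10200796/3 = -3400265.33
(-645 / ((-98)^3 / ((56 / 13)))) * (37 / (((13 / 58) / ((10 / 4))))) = 1.22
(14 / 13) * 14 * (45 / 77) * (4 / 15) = 336/143 = 2.35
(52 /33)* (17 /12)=221/99 = 2.23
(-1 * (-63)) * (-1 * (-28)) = 1764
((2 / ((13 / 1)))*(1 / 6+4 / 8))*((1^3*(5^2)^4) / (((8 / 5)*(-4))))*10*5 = -48828125/156 = -313000.80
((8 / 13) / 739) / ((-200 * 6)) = -1/1441050 = 0.00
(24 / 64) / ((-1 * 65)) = -3/520 = -0.01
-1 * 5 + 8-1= 2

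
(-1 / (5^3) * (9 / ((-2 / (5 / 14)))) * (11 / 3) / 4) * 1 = 33/2800 = 0.01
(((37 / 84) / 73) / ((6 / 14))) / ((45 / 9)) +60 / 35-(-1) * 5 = 617839/91980 = 6.72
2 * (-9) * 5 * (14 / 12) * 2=-210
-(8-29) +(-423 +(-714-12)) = -1128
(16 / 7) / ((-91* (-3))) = 16/1911 = 0.01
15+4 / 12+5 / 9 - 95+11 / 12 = -2815/36 = -78.19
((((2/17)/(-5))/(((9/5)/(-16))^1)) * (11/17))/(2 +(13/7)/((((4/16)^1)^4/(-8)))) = -1232/34606305 = 0.00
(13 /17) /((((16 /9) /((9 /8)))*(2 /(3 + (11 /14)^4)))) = 136773117/167186432 = 0.82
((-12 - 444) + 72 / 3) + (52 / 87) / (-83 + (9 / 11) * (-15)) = -432.01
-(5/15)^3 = -1/27 = -0.04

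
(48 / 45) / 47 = 16/705 = 0.02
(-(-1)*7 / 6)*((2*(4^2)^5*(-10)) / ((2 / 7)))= -256901120/3 = -85633706.67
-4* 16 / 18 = -32/9 = -3.56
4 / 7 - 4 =-24/7 = -3.43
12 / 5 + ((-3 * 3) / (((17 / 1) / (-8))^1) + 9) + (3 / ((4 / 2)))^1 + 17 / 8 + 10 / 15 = 40651/2040 = 19.93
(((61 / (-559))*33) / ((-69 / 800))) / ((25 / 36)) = 772992/12857 = 60.12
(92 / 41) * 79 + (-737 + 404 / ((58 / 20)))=-420.42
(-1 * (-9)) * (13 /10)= 117/10 = 11.70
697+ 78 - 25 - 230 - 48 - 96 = 376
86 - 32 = 54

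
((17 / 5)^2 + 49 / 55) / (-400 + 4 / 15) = -2568/82445 = -0.03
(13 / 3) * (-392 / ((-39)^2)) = -392/351 = -1.12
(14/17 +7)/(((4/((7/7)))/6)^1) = 399/34 = 11.74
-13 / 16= -0.81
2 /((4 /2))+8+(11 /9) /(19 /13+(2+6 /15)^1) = 21046/2259 = 9.32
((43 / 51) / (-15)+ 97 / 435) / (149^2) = 740/98505837 = 0.00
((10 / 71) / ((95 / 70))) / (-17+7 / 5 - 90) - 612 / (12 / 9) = -81733387/178068 = -459.00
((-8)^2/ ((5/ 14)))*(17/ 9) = 15232/45 = 338.49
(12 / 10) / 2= 3/5 = 0.60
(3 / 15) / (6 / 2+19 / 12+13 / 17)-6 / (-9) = 0.70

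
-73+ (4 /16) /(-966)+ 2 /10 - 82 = -2990741/19320 = -154.80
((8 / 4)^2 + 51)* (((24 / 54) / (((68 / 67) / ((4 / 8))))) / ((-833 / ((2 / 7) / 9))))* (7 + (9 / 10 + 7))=-109813/16058574 = -0.01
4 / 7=0.57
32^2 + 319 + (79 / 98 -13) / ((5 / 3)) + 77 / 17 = 2232795/1666 = 1340.21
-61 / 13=-4.69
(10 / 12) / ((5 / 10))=5/3 = 1.67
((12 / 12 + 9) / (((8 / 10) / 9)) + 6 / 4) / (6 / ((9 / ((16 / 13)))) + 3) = 4446/149 = 29.84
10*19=190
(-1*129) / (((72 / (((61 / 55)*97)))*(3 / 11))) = -254431/360 = -706.75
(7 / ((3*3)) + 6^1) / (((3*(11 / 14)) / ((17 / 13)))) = 14518/3861 = 3.76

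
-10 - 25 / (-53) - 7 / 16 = -8451/848 = -9.97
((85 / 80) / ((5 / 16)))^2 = 289/25 = 11.56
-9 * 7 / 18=-7/2 = -3.50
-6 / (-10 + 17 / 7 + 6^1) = 42/11 = 3.82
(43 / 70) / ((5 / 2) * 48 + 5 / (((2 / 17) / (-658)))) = -43/1949150 = 0.00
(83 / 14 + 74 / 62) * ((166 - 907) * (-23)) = 52679913/434 = 121382.29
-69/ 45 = -23/15 = -1.53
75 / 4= 18.75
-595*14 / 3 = -8330/3 = -2776.67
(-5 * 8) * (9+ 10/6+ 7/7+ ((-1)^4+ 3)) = -626.67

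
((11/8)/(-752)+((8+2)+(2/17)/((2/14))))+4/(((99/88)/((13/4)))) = 20597101/920448 = 22.38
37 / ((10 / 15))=111/2 = 55.50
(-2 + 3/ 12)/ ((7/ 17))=-17/4 = -4.25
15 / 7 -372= -2589/7 = -369.86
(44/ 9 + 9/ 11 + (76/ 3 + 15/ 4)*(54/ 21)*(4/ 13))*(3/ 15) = 258721/45045 = 5.74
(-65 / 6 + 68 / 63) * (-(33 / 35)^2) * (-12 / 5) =-20.81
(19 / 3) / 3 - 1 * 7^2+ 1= -413/9 = -45.89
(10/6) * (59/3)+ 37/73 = 21868/657 = 33.28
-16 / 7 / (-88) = 2/77 = 0.03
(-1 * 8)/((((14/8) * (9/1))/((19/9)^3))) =-219488/45927 = -4.78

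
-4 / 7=-0.57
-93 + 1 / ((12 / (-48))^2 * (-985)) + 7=-84726/985 = -86.02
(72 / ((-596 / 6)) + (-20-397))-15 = -432.72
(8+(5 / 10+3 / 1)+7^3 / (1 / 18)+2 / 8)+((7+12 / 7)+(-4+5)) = 173473/28 = 6195.46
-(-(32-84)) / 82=-26/41 = -0.63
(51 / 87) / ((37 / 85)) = 1445/1073 = 1.35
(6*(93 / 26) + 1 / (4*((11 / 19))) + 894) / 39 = 523891/22308 = 23.48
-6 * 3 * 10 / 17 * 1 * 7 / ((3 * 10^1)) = -42/17 = -2.47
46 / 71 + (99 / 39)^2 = 85093/11999 = 7.09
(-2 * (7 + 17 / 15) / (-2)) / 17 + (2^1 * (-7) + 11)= -643/255 = -2.52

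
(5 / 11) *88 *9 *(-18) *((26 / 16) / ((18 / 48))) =-28080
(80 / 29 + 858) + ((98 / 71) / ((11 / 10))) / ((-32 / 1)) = 155955471/181192 = 860.72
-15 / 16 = -0.94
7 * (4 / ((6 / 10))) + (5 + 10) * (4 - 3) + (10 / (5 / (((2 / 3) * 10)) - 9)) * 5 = 1835/33 = 55.61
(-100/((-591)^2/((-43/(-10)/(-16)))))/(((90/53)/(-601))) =-1369679/50296464 = -0.03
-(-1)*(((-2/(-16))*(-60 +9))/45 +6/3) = 223/120 = 1.86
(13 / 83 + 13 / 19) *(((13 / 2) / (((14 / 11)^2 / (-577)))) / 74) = -601752723/22872808 = -26.31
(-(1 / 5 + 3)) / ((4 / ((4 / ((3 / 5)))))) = -16/3 = -5.33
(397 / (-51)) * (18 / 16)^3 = -96471/8704 = -11.08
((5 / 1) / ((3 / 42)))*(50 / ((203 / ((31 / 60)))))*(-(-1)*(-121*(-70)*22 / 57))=144413500/4959 = 29121.50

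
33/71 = 0.46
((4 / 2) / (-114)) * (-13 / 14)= 13/798 = 0.02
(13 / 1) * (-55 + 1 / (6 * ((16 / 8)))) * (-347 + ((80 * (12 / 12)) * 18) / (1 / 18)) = -219083891/12 = -18256990.92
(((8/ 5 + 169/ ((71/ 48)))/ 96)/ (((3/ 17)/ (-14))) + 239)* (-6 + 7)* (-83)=-75980773/6390 = -11890.57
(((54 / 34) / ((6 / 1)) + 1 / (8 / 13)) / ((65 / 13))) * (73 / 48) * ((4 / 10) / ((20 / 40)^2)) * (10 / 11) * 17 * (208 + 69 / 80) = 28497959/9600 = 2968.54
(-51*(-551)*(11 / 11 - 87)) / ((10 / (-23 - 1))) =29000232/5 = 5800046.40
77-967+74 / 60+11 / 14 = -93238/105 = -887.98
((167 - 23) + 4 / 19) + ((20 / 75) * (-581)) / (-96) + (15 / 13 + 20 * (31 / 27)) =45333521/266760 = 169.94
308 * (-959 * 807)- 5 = -238365209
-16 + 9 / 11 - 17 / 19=-16.08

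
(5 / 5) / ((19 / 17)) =17/19 = 0.89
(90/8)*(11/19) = 495/76 = 6.51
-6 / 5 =-1.20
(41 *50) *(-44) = -90200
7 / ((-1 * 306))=-7/306 = -0.02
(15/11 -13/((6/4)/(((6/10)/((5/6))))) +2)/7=-113/275 = -0.41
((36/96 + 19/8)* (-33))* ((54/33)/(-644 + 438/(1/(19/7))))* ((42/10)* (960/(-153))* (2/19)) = 465696/615961 = 0.76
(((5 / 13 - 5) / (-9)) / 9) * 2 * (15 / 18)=100/1053 = 0.09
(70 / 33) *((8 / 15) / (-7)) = -16/99 = -0.16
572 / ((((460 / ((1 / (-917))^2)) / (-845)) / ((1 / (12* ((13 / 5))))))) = -9295/232085364 = 0.00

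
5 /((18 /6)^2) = 5/9 = 0.56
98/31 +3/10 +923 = 287203/310 = 926.46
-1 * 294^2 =-86436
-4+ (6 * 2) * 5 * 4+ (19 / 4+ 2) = 971/4 = 242.75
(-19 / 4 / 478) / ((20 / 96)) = -57/1195 = -0.05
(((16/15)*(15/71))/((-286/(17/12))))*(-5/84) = 85/1279278 = 0.00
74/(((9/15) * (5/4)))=296/3 = 98.67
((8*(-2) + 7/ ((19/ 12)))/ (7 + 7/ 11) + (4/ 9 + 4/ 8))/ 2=-1369/4788 = -0.29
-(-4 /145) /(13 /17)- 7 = -13127/1885 = -6.96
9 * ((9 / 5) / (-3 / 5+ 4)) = 81/17 = 4.76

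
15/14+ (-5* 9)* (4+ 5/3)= -3555/14 = -253.93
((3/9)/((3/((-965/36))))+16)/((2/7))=29533/648 = 45.58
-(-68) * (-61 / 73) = -4148/73 = -56.82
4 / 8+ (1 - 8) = -13/2 = -6.50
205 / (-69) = -205/69 = -2.97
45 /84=15/28 = 0.54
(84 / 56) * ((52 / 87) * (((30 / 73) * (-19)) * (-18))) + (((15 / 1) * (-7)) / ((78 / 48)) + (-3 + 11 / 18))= 29229397/495378 = 59.00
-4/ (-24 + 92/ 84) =84/481 = 0.17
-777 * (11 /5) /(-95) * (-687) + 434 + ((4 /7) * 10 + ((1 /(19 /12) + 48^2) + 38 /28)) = -63946121/6650 = -9615.96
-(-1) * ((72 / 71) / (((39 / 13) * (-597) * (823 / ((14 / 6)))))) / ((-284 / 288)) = 1344/825599857 = 0.00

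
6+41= 47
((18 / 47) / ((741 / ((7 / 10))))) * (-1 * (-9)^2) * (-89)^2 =-13473621/58045 = -232.12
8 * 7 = 56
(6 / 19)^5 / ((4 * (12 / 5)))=810/2476099 = 0.00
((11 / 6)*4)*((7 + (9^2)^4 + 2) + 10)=947028280/3 = 315676093.33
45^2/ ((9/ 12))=2700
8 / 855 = 0.01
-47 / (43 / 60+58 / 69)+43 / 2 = -37313/4298 = -8.68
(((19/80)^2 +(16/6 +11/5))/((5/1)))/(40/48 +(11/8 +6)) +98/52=20534799/10244000 = 2.00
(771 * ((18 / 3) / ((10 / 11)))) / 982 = 5.18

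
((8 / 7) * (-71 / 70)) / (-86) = 142/10535 = 0.01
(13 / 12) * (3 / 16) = 13/64 = 0.20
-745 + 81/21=-741.14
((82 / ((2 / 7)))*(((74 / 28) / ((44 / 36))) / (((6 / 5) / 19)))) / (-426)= -144115/6248 = -23.07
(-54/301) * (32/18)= -96/301 = -0.32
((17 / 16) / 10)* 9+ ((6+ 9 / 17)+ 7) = 39401/2720 = 14.49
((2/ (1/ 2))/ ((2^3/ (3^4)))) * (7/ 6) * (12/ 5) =567/5 = 113.40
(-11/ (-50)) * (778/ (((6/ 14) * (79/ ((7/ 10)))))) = 3.54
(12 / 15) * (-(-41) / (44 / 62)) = 2542/55 = 46.22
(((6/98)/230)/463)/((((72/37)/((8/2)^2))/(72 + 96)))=296/372715 = 0.00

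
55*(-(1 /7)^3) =-55/343 = -0.16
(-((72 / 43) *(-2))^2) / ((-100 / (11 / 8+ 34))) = 183384/46225 = 3.97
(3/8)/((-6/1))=-1/16 = -0.06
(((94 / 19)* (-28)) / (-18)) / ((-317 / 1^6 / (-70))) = 92120/54207 = 1.70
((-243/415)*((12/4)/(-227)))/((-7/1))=-729/659435 = 0.00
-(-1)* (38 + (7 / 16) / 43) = 26151/688 = 38.01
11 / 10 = 1.10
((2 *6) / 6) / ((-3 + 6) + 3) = 1/3 = 0.33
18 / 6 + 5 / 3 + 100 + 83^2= 20981/3 = 6993.67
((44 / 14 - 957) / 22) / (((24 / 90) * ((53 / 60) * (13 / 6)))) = -409725/4823 = -84.95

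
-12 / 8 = -3/2 = -1.50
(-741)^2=549081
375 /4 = 93.75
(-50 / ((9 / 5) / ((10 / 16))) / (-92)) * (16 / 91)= 625/18837 = 0.03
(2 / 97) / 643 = 2/62371 = 0.00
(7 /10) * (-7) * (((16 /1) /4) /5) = -98/25 = -3.92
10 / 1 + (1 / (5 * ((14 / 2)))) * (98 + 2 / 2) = 12.83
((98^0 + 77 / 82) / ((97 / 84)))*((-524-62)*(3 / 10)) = -5869962/19885 = -295.20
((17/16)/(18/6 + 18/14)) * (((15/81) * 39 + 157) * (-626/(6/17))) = -467934061/6480 = -72212.05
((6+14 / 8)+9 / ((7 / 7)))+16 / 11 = 801/44 = 18.20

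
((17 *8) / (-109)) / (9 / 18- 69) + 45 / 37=682049/552521 = 1.23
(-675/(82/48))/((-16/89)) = 180225/82 = 2197.87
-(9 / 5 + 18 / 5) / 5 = -27/25 = -1.08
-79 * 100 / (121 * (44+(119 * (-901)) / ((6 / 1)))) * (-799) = -7574520/2588311 = -2.93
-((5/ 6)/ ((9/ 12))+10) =-100/9 = -11.11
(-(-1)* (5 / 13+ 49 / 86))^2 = 1138489/1249924 = 0.91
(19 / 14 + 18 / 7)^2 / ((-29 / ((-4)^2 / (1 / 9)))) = -108900/1421 = -76.64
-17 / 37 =-0.46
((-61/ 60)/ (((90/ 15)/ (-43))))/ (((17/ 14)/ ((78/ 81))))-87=-3355277/41310 = -81.22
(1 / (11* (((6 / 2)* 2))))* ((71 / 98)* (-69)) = -1633/2156 = -0.76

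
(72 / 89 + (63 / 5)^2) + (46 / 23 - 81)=179266/2225 = 80.57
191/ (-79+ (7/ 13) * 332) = 1.91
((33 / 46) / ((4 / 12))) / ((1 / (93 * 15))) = 138105/46 = 3002.28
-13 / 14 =-0.93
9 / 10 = 0.90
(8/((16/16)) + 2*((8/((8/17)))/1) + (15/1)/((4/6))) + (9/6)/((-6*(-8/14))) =1039/16 = 64.94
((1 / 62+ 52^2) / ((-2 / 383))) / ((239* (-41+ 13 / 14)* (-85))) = -149822323/235532110 = -0.64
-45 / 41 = -1.10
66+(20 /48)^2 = 9529/144 = 66.17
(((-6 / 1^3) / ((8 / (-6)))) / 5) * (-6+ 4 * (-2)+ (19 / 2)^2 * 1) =549/8 = 68.62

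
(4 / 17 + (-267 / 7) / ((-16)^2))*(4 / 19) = 2629/144704 = 0.02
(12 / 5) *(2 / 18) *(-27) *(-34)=1224/5 = 244.80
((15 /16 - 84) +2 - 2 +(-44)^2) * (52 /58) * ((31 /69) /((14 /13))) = 6753071/9744 = 693.05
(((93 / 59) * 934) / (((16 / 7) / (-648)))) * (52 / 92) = -320129901/1357 = -235910.02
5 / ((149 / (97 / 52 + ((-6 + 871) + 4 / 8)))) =225515/7748 = 29.11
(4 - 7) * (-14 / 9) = 14/3 = 4.67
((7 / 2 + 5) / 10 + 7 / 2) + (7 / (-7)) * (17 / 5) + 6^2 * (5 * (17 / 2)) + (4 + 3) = 30759/20 = 1537.95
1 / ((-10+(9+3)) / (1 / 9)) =1/18 = 0.06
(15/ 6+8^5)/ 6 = 21847/4 = 5461.75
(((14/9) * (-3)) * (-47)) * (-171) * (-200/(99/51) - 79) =75099514/11 = 6827228.55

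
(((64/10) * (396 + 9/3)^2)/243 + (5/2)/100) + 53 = 4245.97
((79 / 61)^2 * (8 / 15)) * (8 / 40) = 49928/279075 = 0.18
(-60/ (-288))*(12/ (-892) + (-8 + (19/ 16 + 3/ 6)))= -112855/85632 = -1.32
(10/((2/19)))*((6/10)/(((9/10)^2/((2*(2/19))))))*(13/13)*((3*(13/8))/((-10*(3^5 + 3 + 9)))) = -13/459 = -0.03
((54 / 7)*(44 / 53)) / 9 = 264/371 = 0.71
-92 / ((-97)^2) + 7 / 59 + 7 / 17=4913312/9437227 = 0.52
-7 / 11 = -0.64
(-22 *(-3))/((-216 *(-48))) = 11/1728 = 0.01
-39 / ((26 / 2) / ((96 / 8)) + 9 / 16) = -1872/79 = -23.70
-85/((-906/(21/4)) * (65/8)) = 119/1963 = 0.06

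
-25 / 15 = -5/3 = -1.67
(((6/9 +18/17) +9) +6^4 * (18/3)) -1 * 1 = 397072/51 = 7785.73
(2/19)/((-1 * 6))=-1/57 = -0.02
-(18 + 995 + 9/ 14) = -14191/14 = -1013.64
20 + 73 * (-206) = -15018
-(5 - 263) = 258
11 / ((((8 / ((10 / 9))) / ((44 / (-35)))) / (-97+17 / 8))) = 30613/168 = 182.22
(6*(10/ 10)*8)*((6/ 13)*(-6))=-1728/13 = -132.92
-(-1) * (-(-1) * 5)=5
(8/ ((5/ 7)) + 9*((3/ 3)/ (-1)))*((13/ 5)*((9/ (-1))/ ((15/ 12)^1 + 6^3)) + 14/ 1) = 60362/1975 = 30.56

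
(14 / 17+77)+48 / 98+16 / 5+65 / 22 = 7739791/91630 = 84.47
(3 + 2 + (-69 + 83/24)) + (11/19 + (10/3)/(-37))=-337737/5624 = -60.05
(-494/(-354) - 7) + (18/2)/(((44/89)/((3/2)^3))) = 3478795/62304 = 55.84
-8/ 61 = -0.13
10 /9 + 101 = 919/9 = 102.11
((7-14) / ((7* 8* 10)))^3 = -1/512000 = 0.00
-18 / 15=-6/5 = -1.20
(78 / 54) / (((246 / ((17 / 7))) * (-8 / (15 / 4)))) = -1105/165312 = -0.01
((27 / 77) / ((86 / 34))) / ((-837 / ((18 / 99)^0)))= -17/102641 = 0.00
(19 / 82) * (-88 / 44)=-19/41 = -0.46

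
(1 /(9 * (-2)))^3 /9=-1/52488 = 0.00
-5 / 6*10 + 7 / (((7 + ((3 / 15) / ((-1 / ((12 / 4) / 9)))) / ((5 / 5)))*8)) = -8.21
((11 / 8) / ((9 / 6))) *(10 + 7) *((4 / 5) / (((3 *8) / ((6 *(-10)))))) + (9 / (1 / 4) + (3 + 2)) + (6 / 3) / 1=71/6 = 11.83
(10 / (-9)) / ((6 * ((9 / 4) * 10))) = -2/243 = -0.01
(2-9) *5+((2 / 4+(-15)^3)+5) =-6809/2 = -3404.50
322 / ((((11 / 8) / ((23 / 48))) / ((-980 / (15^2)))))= -725788/1485 = -488.75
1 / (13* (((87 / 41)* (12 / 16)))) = 164/3393 = 0.05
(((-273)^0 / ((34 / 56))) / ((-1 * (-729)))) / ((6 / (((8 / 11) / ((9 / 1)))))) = 112/3680721 = 0.00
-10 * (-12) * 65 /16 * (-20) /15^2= -130/3 = -43.33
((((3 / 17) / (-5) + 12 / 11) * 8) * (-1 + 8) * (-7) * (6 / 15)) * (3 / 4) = -580356/4675 = -124.14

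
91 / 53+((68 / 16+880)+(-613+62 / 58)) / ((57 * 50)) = 31758817/17521800 = 1.81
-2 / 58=-1/29 = -0.03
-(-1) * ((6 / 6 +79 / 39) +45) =1873/39 = 48.03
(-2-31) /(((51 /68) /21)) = -924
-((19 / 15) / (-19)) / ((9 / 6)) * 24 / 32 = 0.03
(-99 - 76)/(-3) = 175/3 = 58.33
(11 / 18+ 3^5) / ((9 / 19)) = 83315/162 = 514.29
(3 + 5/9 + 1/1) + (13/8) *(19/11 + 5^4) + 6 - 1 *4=405895/396 = 1024.99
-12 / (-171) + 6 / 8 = 187/228 = 0.82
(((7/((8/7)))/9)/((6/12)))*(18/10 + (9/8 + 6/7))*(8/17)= 2471/1020 = 2.42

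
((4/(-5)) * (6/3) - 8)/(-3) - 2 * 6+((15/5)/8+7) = -57/40 = -1.42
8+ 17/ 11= 105/11 = 9.55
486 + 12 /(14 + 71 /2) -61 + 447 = 28784/33 = 872.24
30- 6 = 24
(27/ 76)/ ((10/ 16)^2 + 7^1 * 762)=432/6486619 = 0.00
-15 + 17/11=-148/11 = -13.45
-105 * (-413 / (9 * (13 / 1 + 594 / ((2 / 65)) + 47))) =2891/11619 = 0.25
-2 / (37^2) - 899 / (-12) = 1230707/16428 = 74.92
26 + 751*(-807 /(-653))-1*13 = 614546/653 = 941.11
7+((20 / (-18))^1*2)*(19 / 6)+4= 107/27 = 3.96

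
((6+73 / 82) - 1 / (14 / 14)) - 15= -747/82 = -9.11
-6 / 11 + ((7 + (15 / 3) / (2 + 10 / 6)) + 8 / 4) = 108/11 = 9.82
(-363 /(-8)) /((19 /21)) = 7623/152 = 50.15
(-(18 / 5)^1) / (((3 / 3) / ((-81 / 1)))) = 1458/5 = 291.60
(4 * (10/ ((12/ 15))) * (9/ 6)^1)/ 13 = 75/13 = 5.77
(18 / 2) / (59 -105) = -9/46 = -0.20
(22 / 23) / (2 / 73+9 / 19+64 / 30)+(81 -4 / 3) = 302658203/3781821 = 80.03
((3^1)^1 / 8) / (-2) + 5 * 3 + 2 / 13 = 3113/208 = 14.97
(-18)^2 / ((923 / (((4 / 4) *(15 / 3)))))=1620/923 = 1.76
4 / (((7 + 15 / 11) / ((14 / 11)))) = 14/23 = 0.61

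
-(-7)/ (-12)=-7/12 = -0.58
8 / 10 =4/5 = 0.80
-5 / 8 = -0.62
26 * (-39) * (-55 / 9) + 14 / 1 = 18632/3 = 6210.67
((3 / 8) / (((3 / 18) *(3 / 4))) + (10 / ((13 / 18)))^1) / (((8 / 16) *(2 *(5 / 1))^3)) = 219/6500 = 0.03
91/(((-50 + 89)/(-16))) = -112/3 = -37.33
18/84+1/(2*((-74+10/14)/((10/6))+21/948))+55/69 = 469557203/469552314 = 1.00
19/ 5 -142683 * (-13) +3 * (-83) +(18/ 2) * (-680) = 1848513.80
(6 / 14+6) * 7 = 45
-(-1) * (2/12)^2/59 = 1/2124 = 0.00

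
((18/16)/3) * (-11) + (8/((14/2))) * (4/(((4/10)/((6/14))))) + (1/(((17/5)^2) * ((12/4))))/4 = 265151/339864 = 0.78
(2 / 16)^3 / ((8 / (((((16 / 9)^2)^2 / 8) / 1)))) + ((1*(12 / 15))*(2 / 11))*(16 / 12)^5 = 221294/360855 = 0.61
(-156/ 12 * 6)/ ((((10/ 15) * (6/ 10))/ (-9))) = 1755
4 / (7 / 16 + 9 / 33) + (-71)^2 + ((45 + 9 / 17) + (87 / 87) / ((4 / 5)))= 43293997/8500 = 5093.41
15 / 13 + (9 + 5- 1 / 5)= 14.95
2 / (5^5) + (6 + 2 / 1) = 25002/3125 = 8.00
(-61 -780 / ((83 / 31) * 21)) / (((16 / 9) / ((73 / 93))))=-9526719/288176 = -33.06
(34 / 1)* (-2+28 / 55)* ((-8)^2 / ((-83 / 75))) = 2676480/913 = 2931.52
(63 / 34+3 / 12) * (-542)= -38753/34 = -1139.79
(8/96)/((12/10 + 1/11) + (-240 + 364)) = 55/82692 = 0.00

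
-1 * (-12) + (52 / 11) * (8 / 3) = 812/33 = 24.61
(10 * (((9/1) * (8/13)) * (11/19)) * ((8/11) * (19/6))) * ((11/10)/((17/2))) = 2112/221 = 9.56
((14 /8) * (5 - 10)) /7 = -5/4 = -1.25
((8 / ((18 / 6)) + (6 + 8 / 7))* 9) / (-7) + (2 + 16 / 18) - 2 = -5170/441 = -11.72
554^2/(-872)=-76729/218 = -351.97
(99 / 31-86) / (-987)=2567/30597 = 0.08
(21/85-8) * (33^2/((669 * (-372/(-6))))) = -239217/1175210 = -0.20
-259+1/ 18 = -4661/18 = -258.94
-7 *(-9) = 63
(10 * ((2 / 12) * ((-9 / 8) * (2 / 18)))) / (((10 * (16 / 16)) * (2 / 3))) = -0.03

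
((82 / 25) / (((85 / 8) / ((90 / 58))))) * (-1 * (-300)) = 143.71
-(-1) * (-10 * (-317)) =3170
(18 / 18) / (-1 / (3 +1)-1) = -0.80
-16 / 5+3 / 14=-209/70 = -2.99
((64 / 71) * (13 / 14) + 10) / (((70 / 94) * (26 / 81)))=10252251/226135 = 45.34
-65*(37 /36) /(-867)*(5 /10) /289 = 2405/18040536 = 0.00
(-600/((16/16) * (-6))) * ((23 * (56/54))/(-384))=-4025/648 = -6.21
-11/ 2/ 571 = -11/1142 = -0.01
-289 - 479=-768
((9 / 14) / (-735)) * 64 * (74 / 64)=-111/1715 = -0.06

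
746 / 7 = 106.57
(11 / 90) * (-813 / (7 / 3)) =-2981/70 = -42.59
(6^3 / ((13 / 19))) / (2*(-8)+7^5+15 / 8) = 3648/194051 = 0.02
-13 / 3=-4.33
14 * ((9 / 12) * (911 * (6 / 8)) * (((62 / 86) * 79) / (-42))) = -6693117/688 = -9728.37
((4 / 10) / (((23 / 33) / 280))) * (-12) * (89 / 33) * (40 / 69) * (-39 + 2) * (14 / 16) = 51634240/529 = 97607.26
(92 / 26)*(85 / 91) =3910/1183 = 3.31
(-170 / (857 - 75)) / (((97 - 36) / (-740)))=3700/1403 = 2.64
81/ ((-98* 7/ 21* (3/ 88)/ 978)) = -3485592/49 = -71134.53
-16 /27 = -0.59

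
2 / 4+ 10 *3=61/2 = 30.50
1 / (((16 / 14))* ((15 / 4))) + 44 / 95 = 397/570 = 0.70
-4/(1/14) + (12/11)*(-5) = -676/11 = -61.45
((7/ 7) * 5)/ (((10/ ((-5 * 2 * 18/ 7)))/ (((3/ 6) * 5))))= -225/7 = -32.14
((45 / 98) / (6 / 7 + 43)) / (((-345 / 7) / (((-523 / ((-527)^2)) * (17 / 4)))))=1569/922844456 = 0.00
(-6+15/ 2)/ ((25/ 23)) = 69/50 = 1.38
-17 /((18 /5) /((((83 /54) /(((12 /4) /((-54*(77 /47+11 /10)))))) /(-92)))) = -201773/51888 = -3.89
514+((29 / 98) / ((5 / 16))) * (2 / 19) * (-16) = 2385246/4655 = 512.41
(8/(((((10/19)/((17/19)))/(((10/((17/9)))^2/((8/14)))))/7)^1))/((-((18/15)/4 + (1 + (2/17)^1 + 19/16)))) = -2116800/1181 = -1792.38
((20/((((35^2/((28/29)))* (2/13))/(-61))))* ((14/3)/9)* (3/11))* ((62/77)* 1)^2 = -48772672/85110795 = -0.57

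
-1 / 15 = -0.07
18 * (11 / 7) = 198/7 = 28.29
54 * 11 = 594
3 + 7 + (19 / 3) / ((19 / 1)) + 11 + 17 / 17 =22.33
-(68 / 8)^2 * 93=-26877/4 = -6719.25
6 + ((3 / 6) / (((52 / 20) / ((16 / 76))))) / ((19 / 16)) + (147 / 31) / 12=3741389/581932 = 6.43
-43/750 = -0.06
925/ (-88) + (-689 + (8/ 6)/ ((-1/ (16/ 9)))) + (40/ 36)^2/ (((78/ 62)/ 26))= -14463439/21384 = -676.37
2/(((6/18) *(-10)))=-3/5 = -0.60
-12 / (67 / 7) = -84/67 = -1.25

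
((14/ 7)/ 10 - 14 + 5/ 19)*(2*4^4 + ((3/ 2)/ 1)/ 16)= -10536841/1520 = -6932.13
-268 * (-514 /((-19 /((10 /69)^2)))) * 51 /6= -1294.39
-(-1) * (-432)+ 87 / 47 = -430.15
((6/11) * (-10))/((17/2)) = -120/187 = -0.64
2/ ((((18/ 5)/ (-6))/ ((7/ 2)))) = -11.67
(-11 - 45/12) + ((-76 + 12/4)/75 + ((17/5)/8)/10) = -18817/1200 = -15.68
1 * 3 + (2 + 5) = 10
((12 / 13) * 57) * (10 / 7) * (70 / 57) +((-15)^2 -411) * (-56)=136608/13 = 10508.31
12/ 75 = 4/25 = 0.16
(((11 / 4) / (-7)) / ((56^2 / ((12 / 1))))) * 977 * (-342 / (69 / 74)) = 67996269/126224 = 538.70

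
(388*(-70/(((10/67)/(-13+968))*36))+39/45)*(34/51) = -434458072/135 = -3218207.94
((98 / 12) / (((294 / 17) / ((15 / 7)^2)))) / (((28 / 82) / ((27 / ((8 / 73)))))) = 34344675/21952 = 1564.54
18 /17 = 1.06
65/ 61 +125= 7690/61 = 126.07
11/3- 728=-2173/3 = -724.33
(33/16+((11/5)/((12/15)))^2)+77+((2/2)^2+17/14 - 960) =-48785/56 = -871.16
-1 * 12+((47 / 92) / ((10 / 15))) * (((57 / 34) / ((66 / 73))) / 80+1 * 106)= 69.25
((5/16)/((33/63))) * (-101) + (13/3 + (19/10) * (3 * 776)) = 4367.28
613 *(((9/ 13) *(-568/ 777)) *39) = -3133656/259 = -12099.06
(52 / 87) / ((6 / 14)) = 364/261 = 1.39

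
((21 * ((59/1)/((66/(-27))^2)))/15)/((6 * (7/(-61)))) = -97173/4840 = -20.08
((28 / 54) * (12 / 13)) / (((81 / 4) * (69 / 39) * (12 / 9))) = 56/5589 = 0.01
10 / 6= 5/3 = 1.67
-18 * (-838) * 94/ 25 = 1417896/25 = 56715.84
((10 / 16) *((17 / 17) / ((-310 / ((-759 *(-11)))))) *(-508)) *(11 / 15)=3887851/620 = 6270.73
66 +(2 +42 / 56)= 275/4 = 68.75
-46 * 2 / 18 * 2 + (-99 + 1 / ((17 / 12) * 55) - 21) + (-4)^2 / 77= -7657744/58905 = -130.00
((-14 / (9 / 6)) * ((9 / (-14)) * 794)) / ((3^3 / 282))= 149272/3 = 49757.33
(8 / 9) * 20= 160/9 = 17.78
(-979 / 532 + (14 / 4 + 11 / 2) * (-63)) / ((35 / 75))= -4539345/3724 = -1218.94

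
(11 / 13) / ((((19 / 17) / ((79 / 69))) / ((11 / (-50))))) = -162503/852150 = -0.19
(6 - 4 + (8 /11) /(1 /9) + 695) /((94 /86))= 332777/517 = 643.67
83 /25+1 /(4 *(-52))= 17239/5200 = 3.32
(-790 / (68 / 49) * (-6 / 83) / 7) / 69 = 2765/32453 = 0.09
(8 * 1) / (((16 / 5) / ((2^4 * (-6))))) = -240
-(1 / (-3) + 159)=-476/3 = -158.67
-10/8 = -5/4 = -1.25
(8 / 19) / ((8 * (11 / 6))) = 6/209 = 0.03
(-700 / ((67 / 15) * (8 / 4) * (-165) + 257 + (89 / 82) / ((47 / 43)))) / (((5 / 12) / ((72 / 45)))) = 10359552/4686491 = 2.21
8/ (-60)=-2/15 = -0.13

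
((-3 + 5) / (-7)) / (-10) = 1/35 = 0.03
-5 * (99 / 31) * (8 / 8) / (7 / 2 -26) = 22/31 = 0.71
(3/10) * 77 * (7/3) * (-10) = -539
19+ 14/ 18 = 178/9 = 19.78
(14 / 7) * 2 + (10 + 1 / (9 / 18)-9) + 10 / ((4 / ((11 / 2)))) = 83/4 = 20.75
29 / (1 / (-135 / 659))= -3915/659 = -5.94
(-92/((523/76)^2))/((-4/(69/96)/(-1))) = -190969/547058 = -0.35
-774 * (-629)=486846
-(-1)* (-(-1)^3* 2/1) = 2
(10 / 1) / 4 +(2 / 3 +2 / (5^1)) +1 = 137/30 = 4.57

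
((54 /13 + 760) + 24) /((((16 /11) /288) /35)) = 71004780/13 = 5461906.15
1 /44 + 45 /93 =691/1364 = 0.51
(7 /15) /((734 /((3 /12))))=7/44040 = 0.00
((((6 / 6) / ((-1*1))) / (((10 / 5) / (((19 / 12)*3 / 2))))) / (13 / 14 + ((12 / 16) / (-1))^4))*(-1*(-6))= -12768/2231 = -5.72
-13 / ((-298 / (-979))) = -12727/298 = -42.71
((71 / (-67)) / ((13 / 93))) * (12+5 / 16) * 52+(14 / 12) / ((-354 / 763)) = -172769467/35577 = -4856.21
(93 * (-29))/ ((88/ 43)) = -1317.85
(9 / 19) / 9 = 1/19 = 0.05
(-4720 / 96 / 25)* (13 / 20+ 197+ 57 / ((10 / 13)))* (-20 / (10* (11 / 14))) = 448931/330 = 1360.40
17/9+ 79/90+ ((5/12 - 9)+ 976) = 58211/60 = 970.18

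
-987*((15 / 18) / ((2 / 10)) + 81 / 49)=-80417/14 = -5744.07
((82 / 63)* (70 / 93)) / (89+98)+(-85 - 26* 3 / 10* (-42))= 189861647/782595 = 242.61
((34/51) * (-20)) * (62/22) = -1240/33 = -37.58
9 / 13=0.69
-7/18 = -0.39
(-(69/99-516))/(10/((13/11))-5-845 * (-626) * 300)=2327/716615163 = 0.00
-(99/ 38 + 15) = -669/38 = -17.61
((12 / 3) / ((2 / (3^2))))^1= 18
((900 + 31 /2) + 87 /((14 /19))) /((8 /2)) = 7235/28 = 258.39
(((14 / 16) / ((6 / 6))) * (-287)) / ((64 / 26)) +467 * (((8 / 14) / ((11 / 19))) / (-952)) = -240445815/2345728 = -102.50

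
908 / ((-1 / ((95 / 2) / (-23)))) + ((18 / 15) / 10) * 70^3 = 989810/23 = 43035.22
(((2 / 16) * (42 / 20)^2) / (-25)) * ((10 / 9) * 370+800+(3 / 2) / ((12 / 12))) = -1069523/40000 = -26.74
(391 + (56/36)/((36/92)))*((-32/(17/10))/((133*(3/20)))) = -372.67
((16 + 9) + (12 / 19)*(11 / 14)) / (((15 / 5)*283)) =3391/112917 = 0.03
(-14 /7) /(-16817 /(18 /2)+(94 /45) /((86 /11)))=215/200841 = 0.00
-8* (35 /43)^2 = -5.30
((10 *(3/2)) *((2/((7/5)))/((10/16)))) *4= 960/7 = 137.14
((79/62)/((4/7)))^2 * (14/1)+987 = 1056.61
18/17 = 1.06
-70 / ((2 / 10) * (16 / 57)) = -9975/8 = -1246.88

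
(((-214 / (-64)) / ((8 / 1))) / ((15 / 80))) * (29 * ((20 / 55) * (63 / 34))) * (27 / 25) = 1759401/37400 = 47.04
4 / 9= 0.44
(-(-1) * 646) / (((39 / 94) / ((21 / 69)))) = 425068/897 = 473.88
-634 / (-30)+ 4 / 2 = 23.13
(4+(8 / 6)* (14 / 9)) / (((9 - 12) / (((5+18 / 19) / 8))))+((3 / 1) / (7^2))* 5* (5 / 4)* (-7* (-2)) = 41497/10773 = 3.85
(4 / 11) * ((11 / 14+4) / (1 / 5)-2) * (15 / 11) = 9210/847 = 10.87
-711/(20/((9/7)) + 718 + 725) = -0.49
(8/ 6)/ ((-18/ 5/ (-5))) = 50/27 = 1.85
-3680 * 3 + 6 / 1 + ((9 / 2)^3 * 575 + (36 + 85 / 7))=2319017/56 = 41411.02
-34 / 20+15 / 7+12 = 871/70 = 12.44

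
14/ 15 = 0.93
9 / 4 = 2.25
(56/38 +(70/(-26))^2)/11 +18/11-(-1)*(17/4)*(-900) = -135017020/35321 = -3822.57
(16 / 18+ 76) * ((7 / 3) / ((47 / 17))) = 82348/1269 = 64.89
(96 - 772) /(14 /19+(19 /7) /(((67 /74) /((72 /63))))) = -21083426/129837 = -162.38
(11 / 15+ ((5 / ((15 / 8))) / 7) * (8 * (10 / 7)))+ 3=5944/735 = 8.09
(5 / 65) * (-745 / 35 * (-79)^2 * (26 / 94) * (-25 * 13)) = 302220425/329 = 918603.12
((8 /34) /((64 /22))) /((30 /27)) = 99/1360 = 0.07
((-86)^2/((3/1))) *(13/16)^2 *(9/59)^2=37.87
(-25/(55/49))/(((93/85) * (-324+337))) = -20825/13299 = -1.57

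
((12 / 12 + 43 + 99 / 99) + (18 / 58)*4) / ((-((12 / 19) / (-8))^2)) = -215156/29 = -7419.17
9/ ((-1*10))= -9/10 = -0.90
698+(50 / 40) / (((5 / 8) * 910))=317591/455 = 698.00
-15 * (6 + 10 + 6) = -330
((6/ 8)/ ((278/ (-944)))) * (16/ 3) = -1888/139 = -13.58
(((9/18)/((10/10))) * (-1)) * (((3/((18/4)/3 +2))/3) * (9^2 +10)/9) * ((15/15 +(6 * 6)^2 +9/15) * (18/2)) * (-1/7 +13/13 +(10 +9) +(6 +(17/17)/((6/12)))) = -3289416/7 = -469916.57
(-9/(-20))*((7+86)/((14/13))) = 10881/280 = 38.86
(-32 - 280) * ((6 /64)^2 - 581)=23202465/128 = 181269.26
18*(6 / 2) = 54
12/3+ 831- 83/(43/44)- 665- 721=-635.93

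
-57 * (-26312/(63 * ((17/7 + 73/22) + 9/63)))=10998416/2721 = 4042.05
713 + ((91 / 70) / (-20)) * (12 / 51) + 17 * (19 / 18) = 2795804/3825 = 730.93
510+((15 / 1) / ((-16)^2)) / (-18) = 783355/1536 = 510.00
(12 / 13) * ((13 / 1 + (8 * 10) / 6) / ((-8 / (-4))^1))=158/13 = 12.15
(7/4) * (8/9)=14/9 = 1.56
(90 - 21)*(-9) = -621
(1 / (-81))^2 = 1/6561 = 0.00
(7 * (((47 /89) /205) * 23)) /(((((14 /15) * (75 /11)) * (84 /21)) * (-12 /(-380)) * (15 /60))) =225929/109470 = 2.06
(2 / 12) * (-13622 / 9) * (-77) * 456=79715944/9 = 8857327.11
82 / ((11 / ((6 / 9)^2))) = 328/99 = 3.31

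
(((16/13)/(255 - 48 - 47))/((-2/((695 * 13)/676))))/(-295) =139/797680 = 0.00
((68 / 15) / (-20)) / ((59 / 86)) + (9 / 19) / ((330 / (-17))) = -656251/1849650 = -0.35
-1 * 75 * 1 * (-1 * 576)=43200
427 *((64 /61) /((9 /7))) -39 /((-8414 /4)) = 13193854/37863 = 348.46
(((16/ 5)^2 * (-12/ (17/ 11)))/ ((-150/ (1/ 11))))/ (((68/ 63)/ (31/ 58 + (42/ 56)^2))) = 256536/5238125 = 0.05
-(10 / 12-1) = 0.17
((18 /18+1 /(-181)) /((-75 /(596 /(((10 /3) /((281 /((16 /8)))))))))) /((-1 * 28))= 376821/31675 = 11.90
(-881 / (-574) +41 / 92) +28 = 791605/26404 = 29.98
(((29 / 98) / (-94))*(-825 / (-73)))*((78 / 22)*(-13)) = 1102725/672476 = 1.64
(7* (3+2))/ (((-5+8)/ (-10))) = -350/3 = -116.67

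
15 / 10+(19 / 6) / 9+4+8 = 374/27 = 13.85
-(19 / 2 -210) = 200.50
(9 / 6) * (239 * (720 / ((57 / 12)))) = 1032480/19 = 54341.05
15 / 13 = 1.15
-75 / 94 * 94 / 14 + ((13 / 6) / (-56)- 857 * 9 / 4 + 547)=-1386.65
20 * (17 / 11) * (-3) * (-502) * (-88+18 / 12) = -44291460/11 = -4026496.36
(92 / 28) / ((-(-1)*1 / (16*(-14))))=-736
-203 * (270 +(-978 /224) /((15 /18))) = -2149857/40 = -53746.42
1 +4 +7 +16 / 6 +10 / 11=514/33 = 15.58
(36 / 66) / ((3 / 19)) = 38/11 = 3.45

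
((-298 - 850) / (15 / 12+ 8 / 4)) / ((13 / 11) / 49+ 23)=-1237544/80665 = -15.34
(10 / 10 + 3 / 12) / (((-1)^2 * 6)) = 5/24 = 0.21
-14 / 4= -7/2 = -3.50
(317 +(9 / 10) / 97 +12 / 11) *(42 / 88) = 71276709/469480 = 151.82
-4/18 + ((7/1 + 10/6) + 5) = 13.44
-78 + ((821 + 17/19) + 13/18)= 254659/342 = 744.62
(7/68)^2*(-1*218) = -2.31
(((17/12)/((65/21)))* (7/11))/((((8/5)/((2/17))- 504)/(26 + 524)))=-20825/63752 = -0.33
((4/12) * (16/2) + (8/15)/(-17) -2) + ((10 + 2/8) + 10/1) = 7101/340 = 20.89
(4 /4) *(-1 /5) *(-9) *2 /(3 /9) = 54/5 = 10.80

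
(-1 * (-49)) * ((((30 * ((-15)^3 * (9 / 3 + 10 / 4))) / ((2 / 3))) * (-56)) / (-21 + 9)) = -191008125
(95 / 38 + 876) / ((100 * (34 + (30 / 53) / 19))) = 1769299/6853600 = 0.26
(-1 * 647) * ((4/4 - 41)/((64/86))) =139105/4 = 34776.25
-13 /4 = -3.25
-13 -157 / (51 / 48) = -2733/17 = -160.76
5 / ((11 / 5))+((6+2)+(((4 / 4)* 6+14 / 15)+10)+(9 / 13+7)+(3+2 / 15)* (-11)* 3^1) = -146936/2145 = -68.50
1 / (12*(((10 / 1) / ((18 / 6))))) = 1/40 = 0.02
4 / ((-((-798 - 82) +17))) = 4/863 = 0.00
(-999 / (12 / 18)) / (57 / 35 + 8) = -104895/674 = -155.63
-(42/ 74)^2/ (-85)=441/116365 = 0.00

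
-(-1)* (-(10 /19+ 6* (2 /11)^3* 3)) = -16046/25289 = -0.63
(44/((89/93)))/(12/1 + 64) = 1023/1691 = 0.60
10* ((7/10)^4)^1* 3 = 7203/1000 = 7.20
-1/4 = -0.25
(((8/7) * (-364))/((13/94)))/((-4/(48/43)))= 36096/43 = 839.44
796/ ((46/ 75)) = 29850/23 = 1297.83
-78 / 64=-39/32 = -1.22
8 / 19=0.42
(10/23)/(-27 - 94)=-10/2783 = 0.00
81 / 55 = 1.47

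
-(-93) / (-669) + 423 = 94298/223 = 422.86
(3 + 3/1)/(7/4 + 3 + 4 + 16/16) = 8/13 = 0.62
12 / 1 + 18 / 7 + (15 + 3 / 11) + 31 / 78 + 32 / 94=8632753/282282 = 30.58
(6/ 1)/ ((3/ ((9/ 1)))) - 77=-59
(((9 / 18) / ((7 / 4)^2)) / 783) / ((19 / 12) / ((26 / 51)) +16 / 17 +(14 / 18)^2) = 42432/946651727 = 0.00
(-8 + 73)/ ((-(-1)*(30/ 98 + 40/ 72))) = 5733/76 = 75.43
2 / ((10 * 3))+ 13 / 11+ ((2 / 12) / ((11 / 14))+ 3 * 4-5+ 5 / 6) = 3067/330 = 9.29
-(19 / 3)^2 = -361/9 = -40.11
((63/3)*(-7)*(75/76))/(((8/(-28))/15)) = 1157625/152 = 7615.95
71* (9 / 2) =639/2 = 319.50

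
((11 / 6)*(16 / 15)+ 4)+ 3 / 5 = 59/9 = 6.56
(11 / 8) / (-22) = -1/16 = -0.06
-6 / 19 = -0.32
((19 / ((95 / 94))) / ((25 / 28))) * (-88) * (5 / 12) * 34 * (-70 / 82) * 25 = 68905760/123 = 560209.43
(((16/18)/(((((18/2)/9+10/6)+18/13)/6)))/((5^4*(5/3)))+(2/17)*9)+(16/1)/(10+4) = 64718378/29378125 = 2.20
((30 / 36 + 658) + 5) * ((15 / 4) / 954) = 19915/7632 = 2.61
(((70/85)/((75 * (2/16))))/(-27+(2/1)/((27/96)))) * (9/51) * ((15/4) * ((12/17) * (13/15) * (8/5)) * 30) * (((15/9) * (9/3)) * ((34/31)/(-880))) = 235872/441006775 = 0.00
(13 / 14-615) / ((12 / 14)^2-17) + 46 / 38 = 1180063/30286 = 38.96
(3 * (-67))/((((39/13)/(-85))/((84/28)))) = 17085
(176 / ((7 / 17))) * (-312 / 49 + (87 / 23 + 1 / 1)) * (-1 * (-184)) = -42749696/343 = -124634.68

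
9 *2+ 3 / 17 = 309/17 = 18.18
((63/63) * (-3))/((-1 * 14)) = 3/14 = 0.21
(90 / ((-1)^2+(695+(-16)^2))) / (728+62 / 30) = 675/5212676 = 0.00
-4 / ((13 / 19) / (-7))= 532/13 = 40.92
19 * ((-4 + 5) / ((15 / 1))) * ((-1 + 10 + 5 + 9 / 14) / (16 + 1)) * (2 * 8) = 6232/357 = 17.46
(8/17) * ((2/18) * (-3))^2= 8/153 = 0.05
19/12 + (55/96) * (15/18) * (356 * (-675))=-5506799/48 = -114724.98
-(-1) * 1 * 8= 8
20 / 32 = 5/8 = 0.62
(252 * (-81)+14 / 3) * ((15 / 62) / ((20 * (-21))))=4373/372 = 11.76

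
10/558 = 5/279 = 0.02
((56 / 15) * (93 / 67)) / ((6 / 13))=11284/1005 = 11.23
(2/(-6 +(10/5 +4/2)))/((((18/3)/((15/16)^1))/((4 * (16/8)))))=-5/4 = -1.25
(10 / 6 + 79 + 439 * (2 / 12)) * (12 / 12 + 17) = 2769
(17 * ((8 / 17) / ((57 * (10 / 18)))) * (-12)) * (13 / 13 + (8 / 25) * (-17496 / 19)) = 40173984/45125 = 890.28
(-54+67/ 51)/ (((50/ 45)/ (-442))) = 104793/5 = 20958.60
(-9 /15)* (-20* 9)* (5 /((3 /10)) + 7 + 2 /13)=2572.62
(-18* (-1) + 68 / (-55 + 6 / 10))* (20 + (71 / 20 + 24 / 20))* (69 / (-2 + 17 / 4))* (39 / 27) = 220363/12 = 18363.58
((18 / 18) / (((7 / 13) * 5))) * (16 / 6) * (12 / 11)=416/385 = 1.08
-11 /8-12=-107/8 = -13.38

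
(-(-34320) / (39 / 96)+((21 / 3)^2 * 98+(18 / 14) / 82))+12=51254765/574 = 89294.02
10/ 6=5/3 = 1.67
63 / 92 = 0.68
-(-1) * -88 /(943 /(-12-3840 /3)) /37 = 113696/34891 = 3.26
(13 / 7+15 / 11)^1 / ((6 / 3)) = 124/77 = 1.61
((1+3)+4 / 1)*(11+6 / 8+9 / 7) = 730/7 = 104.29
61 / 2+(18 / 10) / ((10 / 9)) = 32.12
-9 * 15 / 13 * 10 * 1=-103.85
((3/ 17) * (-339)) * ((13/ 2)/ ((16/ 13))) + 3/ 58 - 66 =-6024717/15776 = -381.89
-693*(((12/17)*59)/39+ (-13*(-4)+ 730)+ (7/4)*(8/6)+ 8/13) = -120380799/221 = -544709.50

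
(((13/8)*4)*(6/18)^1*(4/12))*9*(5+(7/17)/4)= 4511/136 = 33.17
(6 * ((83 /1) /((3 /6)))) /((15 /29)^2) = 279212/75 = 3722.83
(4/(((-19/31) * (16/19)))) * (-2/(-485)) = -31/970 = -0.03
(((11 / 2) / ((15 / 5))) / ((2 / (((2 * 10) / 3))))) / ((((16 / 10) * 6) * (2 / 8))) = 275/108 = 2.55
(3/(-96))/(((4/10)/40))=-25/8 = -3.12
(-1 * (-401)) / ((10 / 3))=1203/10 = 120.30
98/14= 7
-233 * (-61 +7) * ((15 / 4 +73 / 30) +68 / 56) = 6515379/70 = 93076.84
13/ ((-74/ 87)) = -1131/74 = -15.28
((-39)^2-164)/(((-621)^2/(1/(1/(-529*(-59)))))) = 80063/729 = 109.83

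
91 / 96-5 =-389/96 = -4.05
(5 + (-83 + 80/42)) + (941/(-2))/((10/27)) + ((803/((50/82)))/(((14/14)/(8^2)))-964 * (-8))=90648.43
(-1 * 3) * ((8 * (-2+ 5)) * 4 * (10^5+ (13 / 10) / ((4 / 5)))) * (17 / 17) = -28800468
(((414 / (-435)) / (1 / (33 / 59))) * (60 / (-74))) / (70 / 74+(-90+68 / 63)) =-1721412/350873059 = 0.00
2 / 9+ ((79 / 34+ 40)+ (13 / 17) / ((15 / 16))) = 66343/1530 = 43.36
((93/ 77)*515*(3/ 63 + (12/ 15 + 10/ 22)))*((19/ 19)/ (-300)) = -1200568/444675 = -2.70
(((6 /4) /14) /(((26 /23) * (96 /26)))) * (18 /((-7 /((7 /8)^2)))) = -207/4096 = -0.05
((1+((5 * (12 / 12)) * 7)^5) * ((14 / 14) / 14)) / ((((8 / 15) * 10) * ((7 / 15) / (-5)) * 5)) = -590871105/392 = -1507324.25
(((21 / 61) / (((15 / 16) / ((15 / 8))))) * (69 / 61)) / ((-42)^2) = 23/52094 = 0.00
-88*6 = -528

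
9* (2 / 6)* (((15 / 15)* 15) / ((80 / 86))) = 387/8 = 48.38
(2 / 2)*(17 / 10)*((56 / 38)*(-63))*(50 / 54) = -8330/57 = -146.14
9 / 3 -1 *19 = -16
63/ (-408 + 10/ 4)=-0.16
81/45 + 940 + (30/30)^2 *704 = 8229/5 = 1645.80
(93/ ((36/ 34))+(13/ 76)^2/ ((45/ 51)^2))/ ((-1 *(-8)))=114197041/10396800 = 10.98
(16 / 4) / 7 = 4/7 = 0.57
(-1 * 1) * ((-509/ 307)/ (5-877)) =-509/267704 = 0.00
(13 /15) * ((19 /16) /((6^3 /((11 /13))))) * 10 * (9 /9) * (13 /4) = 0.13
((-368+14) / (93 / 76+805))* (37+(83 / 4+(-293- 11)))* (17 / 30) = 3754229/61273 = 61.27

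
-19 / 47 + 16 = 733/47 = 15.60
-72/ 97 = -0.74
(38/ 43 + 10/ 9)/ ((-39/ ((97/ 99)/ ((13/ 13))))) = -74884/1494207 = -0.05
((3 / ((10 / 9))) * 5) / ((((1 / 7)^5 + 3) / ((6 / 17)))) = 1361367/857174 = 1.59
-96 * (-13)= 1248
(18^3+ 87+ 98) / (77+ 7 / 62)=373054/4781 = 78.03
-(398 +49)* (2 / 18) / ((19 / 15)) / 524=-745/9956 = -0.07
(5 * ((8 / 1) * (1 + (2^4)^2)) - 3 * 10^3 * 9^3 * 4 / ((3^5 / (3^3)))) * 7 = -6732040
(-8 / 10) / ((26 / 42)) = -84/65 = -1.29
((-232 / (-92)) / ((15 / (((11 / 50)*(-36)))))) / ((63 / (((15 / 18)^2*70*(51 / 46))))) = -5423/4761 = -1.14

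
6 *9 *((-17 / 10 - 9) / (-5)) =2889/25 = 115.56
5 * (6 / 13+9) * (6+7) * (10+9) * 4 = 46740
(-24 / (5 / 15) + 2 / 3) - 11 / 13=-2815/39 = -72.18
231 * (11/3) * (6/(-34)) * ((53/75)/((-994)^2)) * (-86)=275759/29993950 = 0.01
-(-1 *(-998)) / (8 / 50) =-6237.50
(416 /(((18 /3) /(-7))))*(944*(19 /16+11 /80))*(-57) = 173010656/5 = 34602131.20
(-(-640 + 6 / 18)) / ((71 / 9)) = 5757/71 = 81.08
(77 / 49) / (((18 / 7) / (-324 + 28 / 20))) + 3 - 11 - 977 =-106393/90 = -1182.14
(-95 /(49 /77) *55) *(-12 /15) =45980/7 = 6568.57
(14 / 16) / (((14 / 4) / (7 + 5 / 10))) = 15/8 = 1.88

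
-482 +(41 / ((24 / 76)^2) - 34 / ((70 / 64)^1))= -128453/1260 = -101.95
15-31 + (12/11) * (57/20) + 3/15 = -12.69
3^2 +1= 10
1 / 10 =0.10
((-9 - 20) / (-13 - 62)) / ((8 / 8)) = 0.39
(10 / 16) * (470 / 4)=1175/16 = 73.44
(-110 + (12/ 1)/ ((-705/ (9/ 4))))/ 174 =-25859/40890 = -0.63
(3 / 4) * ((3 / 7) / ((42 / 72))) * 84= 324/7 = 46.29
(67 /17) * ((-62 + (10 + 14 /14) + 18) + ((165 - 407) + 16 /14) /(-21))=-70685/833 = -84.86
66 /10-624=-3087/5 = -617.40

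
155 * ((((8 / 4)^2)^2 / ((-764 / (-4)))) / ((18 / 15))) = 6200/573 = 10.82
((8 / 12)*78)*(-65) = -3380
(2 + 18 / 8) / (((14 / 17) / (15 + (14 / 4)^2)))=31501/224 = 140.63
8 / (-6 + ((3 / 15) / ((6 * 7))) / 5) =-8400/6299 = -1.33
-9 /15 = -0.60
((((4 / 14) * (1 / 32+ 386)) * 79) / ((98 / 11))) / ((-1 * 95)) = -10734757/1042720 = -10.29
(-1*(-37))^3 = 50653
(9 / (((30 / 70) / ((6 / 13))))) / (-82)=-63/533 = -0.12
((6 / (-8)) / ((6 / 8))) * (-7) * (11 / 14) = 11/2 = 5.50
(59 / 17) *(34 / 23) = 118/23 = 5.13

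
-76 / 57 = -4/3 = -1.33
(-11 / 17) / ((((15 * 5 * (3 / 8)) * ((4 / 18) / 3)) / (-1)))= 132/425 = 0.31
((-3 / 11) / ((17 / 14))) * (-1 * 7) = 294/187 = 1.57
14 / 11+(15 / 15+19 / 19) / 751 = 10536/8261 = 1.28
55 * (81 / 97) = 4455/97 = 45.93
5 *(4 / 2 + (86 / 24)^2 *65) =602365/144 = 4183.09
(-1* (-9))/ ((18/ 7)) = 7/2 = 3.50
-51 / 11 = -4.64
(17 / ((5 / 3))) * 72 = 3672/5 = 734.40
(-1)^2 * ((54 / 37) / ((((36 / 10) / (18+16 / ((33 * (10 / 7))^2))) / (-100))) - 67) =-10704797/13431 = -797.02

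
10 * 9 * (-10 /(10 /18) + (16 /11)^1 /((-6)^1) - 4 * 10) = -57660/11 = -5241.82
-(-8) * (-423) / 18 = -188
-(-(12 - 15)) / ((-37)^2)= -3/1369 = 0.00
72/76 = 18/19 = 0.95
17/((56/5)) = 85/56 = 1.52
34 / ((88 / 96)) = 408/11 = 37.09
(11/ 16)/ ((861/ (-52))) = -143/3444 = -0.04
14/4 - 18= -29/2 = -14.50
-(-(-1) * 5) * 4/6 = -10/3 = -3.33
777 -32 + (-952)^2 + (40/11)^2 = 109754529/121 = 907062.22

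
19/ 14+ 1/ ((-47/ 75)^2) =120721/30926 = 3.90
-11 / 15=-0.73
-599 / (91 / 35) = -2995/13 = -230.38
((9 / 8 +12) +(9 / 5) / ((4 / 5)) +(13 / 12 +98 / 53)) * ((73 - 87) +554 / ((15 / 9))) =4634113/795 = 5829.07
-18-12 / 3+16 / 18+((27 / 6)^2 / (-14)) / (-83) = -882391/41832 = -21.09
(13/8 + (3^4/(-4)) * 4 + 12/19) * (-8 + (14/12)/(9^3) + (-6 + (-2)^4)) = -104788595/664848 = -157.61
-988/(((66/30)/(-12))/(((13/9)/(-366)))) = -128440/6039 = -21.27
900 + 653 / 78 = 70853/78 = 908.37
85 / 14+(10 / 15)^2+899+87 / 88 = 906.50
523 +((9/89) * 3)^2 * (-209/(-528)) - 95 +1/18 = 488291993/1140624 = 428.09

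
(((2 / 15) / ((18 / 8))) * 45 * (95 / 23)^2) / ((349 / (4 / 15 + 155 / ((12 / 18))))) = 50417260/1661589 = 30.34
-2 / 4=-1/2 = -0.50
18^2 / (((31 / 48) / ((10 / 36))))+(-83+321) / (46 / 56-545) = 65617256/472347 = 138.92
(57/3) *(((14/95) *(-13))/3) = -182/15 = -12.13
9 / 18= 1/2 = 0.50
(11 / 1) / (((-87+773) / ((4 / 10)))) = 11/1715 = 0.01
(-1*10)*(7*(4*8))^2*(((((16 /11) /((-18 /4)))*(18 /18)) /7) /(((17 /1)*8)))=286720/1683 = 170.36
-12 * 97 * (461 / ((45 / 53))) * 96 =-60672025.60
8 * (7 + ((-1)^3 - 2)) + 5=37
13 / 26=1/2 = 0.50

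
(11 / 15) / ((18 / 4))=22/135 = 0.16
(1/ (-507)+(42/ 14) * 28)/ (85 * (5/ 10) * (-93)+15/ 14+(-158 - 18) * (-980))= 298109/598107900 = 0.00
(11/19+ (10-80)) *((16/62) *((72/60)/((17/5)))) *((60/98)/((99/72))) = -15194880/5397007 = -2.82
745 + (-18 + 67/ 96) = 69859/96 = 727.70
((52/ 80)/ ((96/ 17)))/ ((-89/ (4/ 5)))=-221/213600 = 0.00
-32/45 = -0.71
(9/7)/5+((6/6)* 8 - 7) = 44/35 = 1.26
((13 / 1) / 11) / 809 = 13/8899 = 0.00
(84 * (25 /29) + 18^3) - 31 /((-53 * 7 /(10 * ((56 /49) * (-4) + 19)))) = 445587106/75313 = 5916.47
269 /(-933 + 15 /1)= -269/918 = -0.29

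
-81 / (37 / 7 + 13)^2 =-3969/16384 = -0.24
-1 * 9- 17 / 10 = -107/10 = -10.70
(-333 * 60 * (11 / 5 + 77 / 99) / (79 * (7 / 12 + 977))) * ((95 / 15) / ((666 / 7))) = -142576/2780247 = -0.05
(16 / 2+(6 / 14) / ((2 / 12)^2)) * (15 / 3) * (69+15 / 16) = 229395/28 = 8192.68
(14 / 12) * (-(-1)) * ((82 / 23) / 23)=287/1587 = 0.18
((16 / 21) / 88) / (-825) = -2/190575 = 0.00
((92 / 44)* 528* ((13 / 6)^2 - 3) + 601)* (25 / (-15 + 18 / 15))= -926875/207 = -4477.66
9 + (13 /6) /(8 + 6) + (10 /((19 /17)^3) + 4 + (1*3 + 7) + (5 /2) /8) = 70590895/2304624 = 30.63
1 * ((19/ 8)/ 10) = 19/80 = 0.24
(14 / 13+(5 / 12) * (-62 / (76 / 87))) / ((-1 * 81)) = 0.35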